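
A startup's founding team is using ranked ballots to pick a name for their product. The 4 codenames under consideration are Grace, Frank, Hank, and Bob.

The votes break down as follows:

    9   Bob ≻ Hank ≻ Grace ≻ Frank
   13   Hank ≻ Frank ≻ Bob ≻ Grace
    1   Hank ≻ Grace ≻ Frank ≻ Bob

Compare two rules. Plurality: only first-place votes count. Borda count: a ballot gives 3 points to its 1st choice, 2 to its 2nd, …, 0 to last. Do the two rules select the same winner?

Plurality first-place counts: Grace 0, Frank 0, Hank 14, Bob 9 → Hank.
Borda totals: Grace 11, Frank 27, Hank 60, Bob 40 → Hank.
The two rules agree on Hank.

Yes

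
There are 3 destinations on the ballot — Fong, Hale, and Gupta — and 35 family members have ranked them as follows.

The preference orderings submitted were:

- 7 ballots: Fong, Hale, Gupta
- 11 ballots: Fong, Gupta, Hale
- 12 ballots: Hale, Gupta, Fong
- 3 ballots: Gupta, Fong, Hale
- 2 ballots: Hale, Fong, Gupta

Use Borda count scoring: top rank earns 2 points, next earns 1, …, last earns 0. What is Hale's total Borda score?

Borda scores:
  Fong: 7·2 + 11·2 + 12·0 + 3·1 + 2·1 = 41
  Hale: 7·1 + 11·0 + 12·2 + 3·0 + 2·2 = 35
  Gupta: 7·0 + 11·1 + 12·1 + 3·2 + 2·0 = 29

35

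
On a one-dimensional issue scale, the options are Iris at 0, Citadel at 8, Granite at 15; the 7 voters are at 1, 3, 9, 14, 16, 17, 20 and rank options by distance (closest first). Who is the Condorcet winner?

With single-peaked preferences on a line, the Condorcet winner is the candidate closest to the median voter.
The median voter (position 14) is closest to Granite at 15.
Check: Granite vs Iris — voters closer to Granite: 5 of 7.

Granite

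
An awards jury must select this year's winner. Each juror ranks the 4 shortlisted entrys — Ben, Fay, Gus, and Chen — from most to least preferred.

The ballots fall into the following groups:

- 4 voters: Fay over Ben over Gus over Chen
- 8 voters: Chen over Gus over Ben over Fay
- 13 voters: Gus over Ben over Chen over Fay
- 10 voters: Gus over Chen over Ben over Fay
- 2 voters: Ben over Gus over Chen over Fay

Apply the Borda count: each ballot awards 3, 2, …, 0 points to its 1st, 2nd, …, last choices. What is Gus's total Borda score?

93

Borda scores:
  Ben: 4·2 + 8·1 + 13·2 + 10·1 + 2·3 = 58
  Fay: 4·3 + 8·0 + 13·0 + 10·0 + 2·0 = 12
  Gus: 4·1 + 8·2 + 13·3 + 10·3 + 2·2 = 93
  Chen: 4·0 + 8·3 + 13·1 + 10·2 + 2·1 = 59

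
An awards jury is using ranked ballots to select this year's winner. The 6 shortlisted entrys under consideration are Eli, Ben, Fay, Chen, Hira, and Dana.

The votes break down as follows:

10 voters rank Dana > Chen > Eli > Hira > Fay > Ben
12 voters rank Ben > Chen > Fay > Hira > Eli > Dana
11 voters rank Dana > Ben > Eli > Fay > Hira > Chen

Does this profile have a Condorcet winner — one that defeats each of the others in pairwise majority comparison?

Yes

Head-to-head results (33 voters total):
Eli vs Ben: Ben wins 23–10.
Eli vs Fay: Eli wins 21–12.
Eli vs Chen: Chen wins 22–11.
Eli vs Hira: Eli wins 21–12.
Eli vs Dana: Dana wins 21–12.
Ben vs Fay: Ben wins 23–10.
Ben vs Chen: Ben wins 23–10.
Ben vs Hira: Ben wins 23–10.
Ben vs Dana: Dana wins 21–12.
Fay vs Chen: Chen wins 22–11.
Fay vs Hira: Fay wins 23–10.
Fay vs Dana: Dana wins 21–12.
Chen vs Hira: Chen wins 22–11.
Chen vs Dana: Dana wins 21–12.
Hira vs Dana: Dana wins 21–12.
Dana beats each rival — Eli (21–12), Ben (21–12), Fay (21–12), Chen (21–12), Hira (21–12) — so Dana is the Condorcet winner.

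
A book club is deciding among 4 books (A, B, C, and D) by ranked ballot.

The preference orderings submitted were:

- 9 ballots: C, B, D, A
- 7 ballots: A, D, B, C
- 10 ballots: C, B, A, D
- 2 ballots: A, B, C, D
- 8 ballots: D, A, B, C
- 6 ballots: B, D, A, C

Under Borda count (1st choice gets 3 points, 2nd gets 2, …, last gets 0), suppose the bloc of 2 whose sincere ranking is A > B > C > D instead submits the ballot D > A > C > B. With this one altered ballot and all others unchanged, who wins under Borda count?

Borda totals with the altered ballot: A 57, B 71, C 59, D 65.
The winner is unchanged: still B.

B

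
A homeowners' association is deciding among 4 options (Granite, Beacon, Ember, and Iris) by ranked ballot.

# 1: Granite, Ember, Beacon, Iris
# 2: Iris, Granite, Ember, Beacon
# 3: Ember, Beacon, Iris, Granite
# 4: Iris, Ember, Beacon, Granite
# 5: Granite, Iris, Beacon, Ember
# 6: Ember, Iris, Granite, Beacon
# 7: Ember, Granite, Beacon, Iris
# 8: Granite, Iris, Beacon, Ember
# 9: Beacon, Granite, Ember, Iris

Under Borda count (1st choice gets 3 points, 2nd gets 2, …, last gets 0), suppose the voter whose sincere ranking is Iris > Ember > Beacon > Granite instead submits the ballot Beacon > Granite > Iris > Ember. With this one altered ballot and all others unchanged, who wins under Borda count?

Borda totals with the altered ballot: Granite 18, Beacon 12, Ember 13, Iris 11.
The winner is unchanged: still Granite.

Granite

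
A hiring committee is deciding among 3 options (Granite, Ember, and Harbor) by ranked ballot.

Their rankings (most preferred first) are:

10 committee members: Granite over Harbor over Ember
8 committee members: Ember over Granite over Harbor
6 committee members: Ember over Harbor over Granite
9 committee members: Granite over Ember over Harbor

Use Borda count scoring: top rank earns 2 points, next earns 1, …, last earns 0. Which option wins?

Granite

Borda scores:
  Granite: 10·2 + 8·1 + 6·0 + 9·2 = 46
  Ember: 10·0 + 8·2 + 6·2 + 9·1 = 37
  Harbor: 10·1 + 8·0 + 6·1 + 9·0 = 16
Granite has the highest total.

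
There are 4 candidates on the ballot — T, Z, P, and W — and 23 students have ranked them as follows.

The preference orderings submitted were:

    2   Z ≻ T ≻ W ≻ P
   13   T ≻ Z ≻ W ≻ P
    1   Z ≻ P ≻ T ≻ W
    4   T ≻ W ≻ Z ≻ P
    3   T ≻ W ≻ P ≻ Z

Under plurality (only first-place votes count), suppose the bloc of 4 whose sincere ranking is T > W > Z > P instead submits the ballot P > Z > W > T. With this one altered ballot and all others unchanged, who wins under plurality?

T

First-place totals with the altered ballot: T 16, Z 3, P 4, W 0.
The winner is unchanged: still T.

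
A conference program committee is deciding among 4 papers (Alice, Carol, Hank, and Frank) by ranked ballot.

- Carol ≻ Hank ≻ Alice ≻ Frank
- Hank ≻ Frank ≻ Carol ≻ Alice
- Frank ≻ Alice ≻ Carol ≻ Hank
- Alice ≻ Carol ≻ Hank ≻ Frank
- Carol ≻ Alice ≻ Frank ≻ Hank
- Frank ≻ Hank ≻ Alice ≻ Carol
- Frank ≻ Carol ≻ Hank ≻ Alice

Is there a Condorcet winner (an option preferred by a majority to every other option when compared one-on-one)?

Yes

Head-to-head results (7 voters total):
Alice vs Carol: Carol wins 4–3.
Alice vs Hank: Hank wins 4–3.
Alice vs Frank: Frank wins 4–3.
Carol vs Hank: Carol wins 5–2.
Carol vs Frank: Frank wins 4–3.
Hank vs Frank: Frank wins 4–3.
Frank beats each rival — Alice (4–3), Carol (4–3), Hank (4–3) — so Frank is the Condorcet winner.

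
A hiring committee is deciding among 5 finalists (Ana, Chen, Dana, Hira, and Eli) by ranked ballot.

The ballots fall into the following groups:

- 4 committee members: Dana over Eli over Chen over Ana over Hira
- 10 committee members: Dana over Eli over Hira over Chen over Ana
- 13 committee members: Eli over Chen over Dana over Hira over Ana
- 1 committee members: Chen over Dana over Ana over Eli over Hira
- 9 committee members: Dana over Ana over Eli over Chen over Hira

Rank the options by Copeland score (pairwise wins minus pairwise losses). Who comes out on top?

Dana

Pairwise results:
  Ana vs Chen: Chen wins 28–9.
  Ana vs Dana: Dana wins 37–0.
  Ana vs Hira: Hira wins 23–14.
  Ana vs Eli: Eli wins 27–10.
  Chen vs Dana: Dana wins 23–14.
  Chen vs Hira: Chen wins 27–10.
  Chen vs Eli: Eli wins 36–1.
  Dana vs Hira: Dana wins 37–0.
  Dana vs Eli: Dana wins 24–13.
  Hira vs Eli: Eli wins 37–0.
Copeland scores (wins − losses):
  Ana: 0 − 4 = -4
  Chen: 2 − 2 = 0
  Dana: 4 − 0 = 4
  Hira: 1 − 3 = -2
  Eli: 3 − 1 = 2
Dana has the best Copeland score.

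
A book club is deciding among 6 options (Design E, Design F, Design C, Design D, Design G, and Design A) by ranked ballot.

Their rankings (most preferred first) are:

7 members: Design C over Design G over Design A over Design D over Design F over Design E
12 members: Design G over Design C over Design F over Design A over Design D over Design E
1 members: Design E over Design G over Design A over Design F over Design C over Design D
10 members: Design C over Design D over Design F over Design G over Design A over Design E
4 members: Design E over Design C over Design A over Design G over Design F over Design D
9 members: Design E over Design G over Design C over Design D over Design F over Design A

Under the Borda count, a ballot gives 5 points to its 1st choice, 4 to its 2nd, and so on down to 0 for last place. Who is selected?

Borda scores:
  Design E: 7·0 + 12·0 + 5 + 10·0 + 4·5 + 9·5 = 70
  Design F: 7·1 + 12·3 + 2 + 10·3 + 4·1 + 9·1 = 88
  Design C: 7·5 + 12·4 + 1 + 10·5 + 4·4 + 9·3 = 177
  Design D: 7·2 + 12·1 + 0 + 10·4 + 4·0 + 9·2 = 84
  Design G: 7·4 + 12·5 + 4 + 10·2 + 4·2 + 9·4 = 156
  Design A: 7·3 + 12·2 + 3 + 10·1 + 4·3 + 9·0 = 70
Design C has the highest total.

Design C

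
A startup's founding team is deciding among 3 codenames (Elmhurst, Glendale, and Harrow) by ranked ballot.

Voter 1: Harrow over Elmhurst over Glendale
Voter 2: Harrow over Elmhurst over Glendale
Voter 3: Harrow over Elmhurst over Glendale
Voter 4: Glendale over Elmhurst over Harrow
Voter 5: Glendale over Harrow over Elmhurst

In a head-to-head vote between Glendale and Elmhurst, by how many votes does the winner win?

Ballots ranking Glendale above Elmhurst: 2.
Ballots ranking Elmhurst above Glendale: 3.
Elmhurst wins 3–2, a margin of 1.

1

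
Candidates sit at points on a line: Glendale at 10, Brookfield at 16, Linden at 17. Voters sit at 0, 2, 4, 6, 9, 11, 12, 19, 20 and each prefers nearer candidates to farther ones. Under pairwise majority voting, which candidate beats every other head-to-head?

Glendale

With single-peaked preferences on a line, the Condorcet winner is the candidate closest to the median voter.
The median voter (position 9) is closest to Glendale at 10.
Check: Glendale vs Linden — voters closer to Glendale: 7 of 9.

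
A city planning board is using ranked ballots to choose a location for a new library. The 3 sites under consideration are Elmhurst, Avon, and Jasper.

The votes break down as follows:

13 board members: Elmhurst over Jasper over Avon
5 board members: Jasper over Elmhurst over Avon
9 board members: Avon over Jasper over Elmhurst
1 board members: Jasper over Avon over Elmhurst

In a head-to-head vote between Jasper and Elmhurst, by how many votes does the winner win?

2

Ballots ranking Jasper above Elmhurst: 5+9+1 = 15.
Ballots ranking Elmhurst above Jasper: 13.
Jasper wins 15–13, a margin of 2.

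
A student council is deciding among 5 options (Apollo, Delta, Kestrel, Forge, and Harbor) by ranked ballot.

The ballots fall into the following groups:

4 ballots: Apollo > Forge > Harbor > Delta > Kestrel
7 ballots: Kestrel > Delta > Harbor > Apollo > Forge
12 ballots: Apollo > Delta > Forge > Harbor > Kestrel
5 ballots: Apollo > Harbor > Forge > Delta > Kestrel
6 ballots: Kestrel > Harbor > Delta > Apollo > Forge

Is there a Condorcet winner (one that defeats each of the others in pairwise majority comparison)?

Yes

Head-to-head results (34 voters total):
Apollo vs Delta: Apollo wins 21–13.
Apollo vs Kestrel: Apollo wins 21–13.
Apollo vs Forge: Apollo wins 34–0.
Apollo vs Harbor: Apollo wins 21–13.
Delta vs Kestrel: Delta wins 21–13.
Delta vs Forge: Delta wins 25–9.
Delta vs Harbor: Delta wins 19–15.
Kestrel vs Forge: Forge wins 21–13.
Kestrel vs Harbor: Harbor wins 21–13.
Forge vs Harbor: Harbor wins 18–16.
Apollo beats each rival — Delta (21–13), Kestrel (21–13), Forge (34–0), Harbor (21–13) — so Apollo is the Condorcet winner.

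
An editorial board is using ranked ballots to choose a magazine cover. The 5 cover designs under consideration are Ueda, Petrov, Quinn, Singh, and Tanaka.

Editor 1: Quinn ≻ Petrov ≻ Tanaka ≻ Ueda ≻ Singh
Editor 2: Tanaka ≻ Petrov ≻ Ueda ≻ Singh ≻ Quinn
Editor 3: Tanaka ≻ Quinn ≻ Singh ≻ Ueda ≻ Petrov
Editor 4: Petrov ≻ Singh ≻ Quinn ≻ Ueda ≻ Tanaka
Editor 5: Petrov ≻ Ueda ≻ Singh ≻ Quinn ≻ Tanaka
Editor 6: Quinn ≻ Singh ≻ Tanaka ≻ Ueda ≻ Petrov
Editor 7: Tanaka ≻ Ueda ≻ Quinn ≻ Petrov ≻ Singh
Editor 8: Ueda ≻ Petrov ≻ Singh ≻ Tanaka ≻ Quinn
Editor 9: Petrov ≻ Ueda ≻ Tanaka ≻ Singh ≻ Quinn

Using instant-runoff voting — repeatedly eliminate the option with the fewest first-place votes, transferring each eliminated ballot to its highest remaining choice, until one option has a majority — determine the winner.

Petrov

Round 1: Petrov 3, Tanaka 3, Quinn 2, Ueda 1, Singh 0. Singh has the fewest and is eliminated.
Round 2: Petrov 3, Tanaka 3, Quinn 2, Ueda 1. Ueda has the fewest and is eliminated.
Round 3: Petrov 4, Tanaka 3, Quinn 2. Quinn has the fewest and is eliminated.
Round 4: Petrov 5, Tanaka 4. Petrov has a majority.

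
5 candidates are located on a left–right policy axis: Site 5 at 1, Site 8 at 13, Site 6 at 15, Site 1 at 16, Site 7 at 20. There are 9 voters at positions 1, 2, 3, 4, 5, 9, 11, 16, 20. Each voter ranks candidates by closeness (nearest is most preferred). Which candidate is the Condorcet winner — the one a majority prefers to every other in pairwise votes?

With single-peaked preferences on a line, the Condorcet winner is the candidate closest to the median voter.
The median voter (position 5) is closest to Site 5 at 1.
Check: Site 5 vs Site 8 — voters closer to Site 5: 5 of 9.

Site 5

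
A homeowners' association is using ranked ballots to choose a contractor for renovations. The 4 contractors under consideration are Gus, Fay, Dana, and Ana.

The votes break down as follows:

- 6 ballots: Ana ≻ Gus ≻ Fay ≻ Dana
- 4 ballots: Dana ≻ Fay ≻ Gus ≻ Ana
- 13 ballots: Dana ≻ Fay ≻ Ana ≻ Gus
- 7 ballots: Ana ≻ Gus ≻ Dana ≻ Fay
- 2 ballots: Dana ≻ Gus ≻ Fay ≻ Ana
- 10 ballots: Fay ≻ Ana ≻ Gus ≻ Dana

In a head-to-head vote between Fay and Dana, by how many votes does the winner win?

Ballots ranking Fay above Dana: 6+10 = 16.
Ballots ranking Dana above Fay: 4+13+7+2 = 26.
Dana wins 26–16, a margin of 10.

10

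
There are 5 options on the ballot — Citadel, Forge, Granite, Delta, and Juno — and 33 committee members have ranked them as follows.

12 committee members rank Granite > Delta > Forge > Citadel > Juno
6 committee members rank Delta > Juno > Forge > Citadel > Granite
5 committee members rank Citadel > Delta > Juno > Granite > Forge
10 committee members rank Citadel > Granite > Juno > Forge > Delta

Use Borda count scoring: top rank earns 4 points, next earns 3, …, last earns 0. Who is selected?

Granite

Borda scores:
  Citadel: 12·1 + 6·1 + 5·4 + 10·4 = 78
  Forge: 12·2 + 6·2 + 5·0 + 10·1 = 46
  Granite: 12·4 + 6·0 + 5·1 + 10·3 = 83
  Delta: 12·3 + 6·4 + 5·3 + 10·0 = 75
  Juno: 12·0 + 6·3 + 5·2 + 10·2 = 48
Granite has the highest total.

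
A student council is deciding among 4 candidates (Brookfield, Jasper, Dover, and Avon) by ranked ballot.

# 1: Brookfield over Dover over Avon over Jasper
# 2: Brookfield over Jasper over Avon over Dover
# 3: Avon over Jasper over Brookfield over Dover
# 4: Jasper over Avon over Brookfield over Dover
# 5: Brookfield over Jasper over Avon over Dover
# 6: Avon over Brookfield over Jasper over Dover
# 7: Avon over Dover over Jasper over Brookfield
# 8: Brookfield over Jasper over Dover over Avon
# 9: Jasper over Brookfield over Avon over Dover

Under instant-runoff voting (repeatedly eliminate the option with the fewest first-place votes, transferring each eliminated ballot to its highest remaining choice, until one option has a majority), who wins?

Brookfield

Round 1: Brookfield 4, Avon 3, Jasper 2, Dover 0. Dover has the fewest and is eliminated.
Round 2: Brookfield 4, Avon 3, Jasper 2. Jasper has the fewest and is eliminated.
Round 3: Brookfield 5, Avon 4. Brookfield has a majority.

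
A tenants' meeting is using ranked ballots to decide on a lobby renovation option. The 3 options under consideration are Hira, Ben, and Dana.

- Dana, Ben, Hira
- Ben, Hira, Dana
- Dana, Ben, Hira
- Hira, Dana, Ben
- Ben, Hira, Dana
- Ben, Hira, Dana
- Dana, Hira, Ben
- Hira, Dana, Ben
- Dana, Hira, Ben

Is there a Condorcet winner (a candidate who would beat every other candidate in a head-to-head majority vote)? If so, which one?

Head-to-head results (9 voters total):
Hira vs Ben: Ben wins 5–4.
Hira vs Dana: Hira wins 5–4.
Ben vs Dana: Dana wins 6–3.
No candidate beats all others: Hira beats Dana beats Ben beats Hira, a majority cycle.

No Condorcet winner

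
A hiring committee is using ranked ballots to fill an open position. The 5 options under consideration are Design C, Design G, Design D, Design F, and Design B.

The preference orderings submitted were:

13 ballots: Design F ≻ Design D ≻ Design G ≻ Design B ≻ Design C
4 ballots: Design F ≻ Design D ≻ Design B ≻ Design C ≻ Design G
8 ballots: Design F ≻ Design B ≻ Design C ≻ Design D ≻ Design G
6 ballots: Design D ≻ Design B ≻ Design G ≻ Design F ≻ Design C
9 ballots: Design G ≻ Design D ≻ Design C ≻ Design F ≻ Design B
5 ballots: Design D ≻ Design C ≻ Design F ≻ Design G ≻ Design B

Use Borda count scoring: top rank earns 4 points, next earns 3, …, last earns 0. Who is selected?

Design D

Borda scores:
  Design C: 13·0 + 4·1 + 8·2 + 6·0 + 9·2 + 5·3 = 53
  Design G: 13·2 + 4·0 + 8·0 + 6·2 + 9·4 + 5·1 = 79
  Design D: 13·3 + 4·3 + 8·1 + 6·4 + 9·3 + 5·4 = 130
  Design F: 13·4 + 4·4 + 8·4 + 6·1 + 9·1 + 5·2 = 125
  Design B: 13·1 + 4·2 + 8·3 + 6·3 + 9·0 + 5·0 = 63
Design D has the highest total.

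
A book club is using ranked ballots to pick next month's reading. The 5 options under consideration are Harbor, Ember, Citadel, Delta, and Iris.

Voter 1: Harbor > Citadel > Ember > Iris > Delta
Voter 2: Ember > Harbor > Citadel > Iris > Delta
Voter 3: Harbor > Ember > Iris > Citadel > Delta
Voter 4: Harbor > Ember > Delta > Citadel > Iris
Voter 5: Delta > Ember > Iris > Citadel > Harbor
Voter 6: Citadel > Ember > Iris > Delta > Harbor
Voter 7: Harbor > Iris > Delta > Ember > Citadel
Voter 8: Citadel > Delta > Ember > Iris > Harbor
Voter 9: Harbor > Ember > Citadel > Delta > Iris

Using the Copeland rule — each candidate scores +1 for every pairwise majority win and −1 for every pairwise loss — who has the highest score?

Pairwise results:
  Harbor vs Ember: Harbor wins 5–4.
  Harbor vs Citadel: Harbor wins 6–3.
  Harbor vs Delta: Harbor wins 6–3.
  Harbor vs Iris: Harbor wins 6–3.
  Ember vs Citadel: Ember wins 6–3.
  Ember vs Delta: Ember wins 6–3.
  Ember vs Iris: Ember wins 8–1.
  Citadel vs Delta: Citadel wins 6–3.
  Citadel vs Iris: Citadel wins 6–3.
  Delta vs Iris: Iris wins 5–4.
Copeland scores (wins − losses):
  Harbor: 4 − 0 = 4
  Ember: 3 − 1 = 2
  Citadel: 2 − 2 = 0
  Delta: 0 − 4 = -4
  Iris: 1 − 3 = -2
Harbor has the best Copeland score.

Harbor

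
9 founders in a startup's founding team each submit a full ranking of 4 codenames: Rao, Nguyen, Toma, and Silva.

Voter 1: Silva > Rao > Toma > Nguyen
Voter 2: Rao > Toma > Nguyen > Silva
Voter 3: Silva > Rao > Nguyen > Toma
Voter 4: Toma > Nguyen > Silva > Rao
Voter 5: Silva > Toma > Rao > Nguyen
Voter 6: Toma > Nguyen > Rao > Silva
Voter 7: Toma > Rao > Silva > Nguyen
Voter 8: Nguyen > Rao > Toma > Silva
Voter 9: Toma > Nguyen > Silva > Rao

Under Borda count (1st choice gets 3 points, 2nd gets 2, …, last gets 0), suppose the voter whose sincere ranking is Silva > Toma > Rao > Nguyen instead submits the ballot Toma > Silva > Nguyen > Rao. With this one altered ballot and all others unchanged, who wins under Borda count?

Borda totals with the altered ballot: Rao 12, Nguyen 12, Toma 19, Silva 11.
The winner is unchanged: still Toma.

Toma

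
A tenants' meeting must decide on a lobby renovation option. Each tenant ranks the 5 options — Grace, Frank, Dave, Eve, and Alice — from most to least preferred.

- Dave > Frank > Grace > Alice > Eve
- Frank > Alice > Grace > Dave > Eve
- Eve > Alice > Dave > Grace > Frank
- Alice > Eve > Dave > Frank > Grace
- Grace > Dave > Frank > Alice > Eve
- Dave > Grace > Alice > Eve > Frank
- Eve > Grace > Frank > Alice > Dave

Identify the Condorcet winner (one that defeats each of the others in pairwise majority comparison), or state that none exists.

Head-to-head results (7 voters total):
Grace vs Frank: Grace wins 4–3.
Grace vs Dave: Dave wins 4–3.
Grace vs Eve: Grace wins 4–3.
Grace vs Alice: Grace wins 4–3.
Frank vs Dave: Dave wins 5–2.
Frank vs Eve: Eve wins 4–3.
Frank vs Alice: Frank wins 4–3.
Dave vs Eve: Dave wins 4–3.
Dave vs Alice: Alice wins 4–3.
Eve vs Alice: Alice wins 5–2.
No candidate beats all others: Grace beats Alice beats Dave beats Grace, a majority cycle.

No Condorcet winner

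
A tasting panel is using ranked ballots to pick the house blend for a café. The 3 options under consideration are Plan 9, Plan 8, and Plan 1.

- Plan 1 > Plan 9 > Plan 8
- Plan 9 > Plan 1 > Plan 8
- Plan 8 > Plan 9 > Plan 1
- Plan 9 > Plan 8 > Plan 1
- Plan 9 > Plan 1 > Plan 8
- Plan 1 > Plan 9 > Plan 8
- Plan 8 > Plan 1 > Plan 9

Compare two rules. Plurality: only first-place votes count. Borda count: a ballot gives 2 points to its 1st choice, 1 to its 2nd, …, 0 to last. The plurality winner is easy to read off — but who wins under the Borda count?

Plan 9

Plurality first-place counts: Plan 9 3, Plan 8 2, Plan 1 2 → Plan 9.
Borda totals: Plan 9 9, Plan 8 5, Plan 1 7 → Plan 9.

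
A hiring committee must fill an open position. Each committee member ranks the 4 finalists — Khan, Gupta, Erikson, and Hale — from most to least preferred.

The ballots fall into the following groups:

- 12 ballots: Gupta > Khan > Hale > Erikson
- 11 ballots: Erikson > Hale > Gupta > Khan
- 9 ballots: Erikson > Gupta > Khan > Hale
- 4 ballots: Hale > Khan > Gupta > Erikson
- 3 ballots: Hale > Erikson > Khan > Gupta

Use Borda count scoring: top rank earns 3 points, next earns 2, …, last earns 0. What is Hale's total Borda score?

Borda scores:
  Khan: 12·2 + 11·0 + 9·1 + 4·2 + 3·1 = 44
  Gupta: 12·3 + 11·1 + 9·2 + 4·1 + 3·0 = 69
  Erikson: 12·0 + 11·3 + 9·3 + 4·0 + 3·2 = 66
  Hale: 12·1 + 11·2 + 9·0 + 4·3 + 3·3 = 55

55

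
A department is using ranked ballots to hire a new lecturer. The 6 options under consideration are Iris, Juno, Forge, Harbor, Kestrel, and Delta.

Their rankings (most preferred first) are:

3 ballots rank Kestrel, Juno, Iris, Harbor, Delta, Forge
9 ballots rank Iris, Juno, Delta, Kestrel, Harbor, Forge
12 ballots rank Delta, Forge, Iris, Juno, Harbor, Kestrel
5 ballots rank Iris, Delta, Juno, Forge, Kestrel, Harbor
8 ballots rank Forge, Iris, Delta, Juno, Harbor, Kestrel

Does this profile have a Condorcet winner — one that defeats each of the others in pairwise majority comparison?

No

Head-to-head results (37 voters total):
Iris vs Juno: Iris wins 34–3.
Iris vs Forge: Forge wins 20–17.
Iris vs Harbor: Iris wins 37–0.
Iris vs Kestrel: Iris wins 34–3.
Iris vs Delta: Iris wins 25–12.
Juno vs Forge: Forge wins 20–17.
Juno vs Harbor: Juno wins 37–0.
Juno vs Kestrel: Juno wins 34–3.
Juno vs Delta: Delta wins 25–12.
Forge vs Harbor: Forge wins 25–12.
Forge vs Kestrel: Forge wins 25–12.
Forge vs Delta: Delta wins 29–8.
Harbor vs Kestrel: Harbor wins 20–17.
Harbor vs Delta: Delta wins 34–3.
Kestrel vs Delta: Delta wins 34–3.
No candidate beats all others: Iris beats Delta beats Forge beats Iris, a majority cycle.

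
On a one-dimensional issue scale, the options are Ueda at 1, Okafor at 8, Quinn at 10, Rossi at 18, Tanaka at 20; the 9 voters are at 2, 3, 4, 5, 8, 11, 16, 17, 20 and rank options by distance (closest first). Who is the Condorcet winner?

With single-peaked preferences on a line, the Condorcet winner is the candidate closest to the median voter.
The median voter (position 8) is closest to Okafor at 8.
Check: Okafor vs Quinn — voters closer to Okafor: 5 of 9.

Okafor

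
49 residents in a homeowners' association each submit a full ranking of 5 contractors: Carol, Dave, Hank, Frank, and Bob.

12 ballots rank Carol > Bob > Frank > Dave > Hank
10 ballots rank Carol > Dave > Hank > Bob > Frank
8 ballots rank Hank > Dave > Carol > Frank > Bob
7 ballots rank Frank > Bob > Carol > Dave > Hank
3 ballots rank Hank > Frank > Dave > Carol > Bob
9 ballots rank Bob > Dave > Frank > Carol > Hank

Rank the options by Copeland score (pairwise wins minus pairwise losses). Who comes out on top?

Carol

Pairwise results:
  Carol vs Dave: Carol wins 29–20.
  Carol vs Hank: Carol wins 38–11.
  Carol vs Frank: Carol wins 30–19.
  Carol vs Bob: Carol wins 33–16.
  Dave vs Hank: Dave wins 38–11.
  Dave vs Frank: Dave wins 27–22.
  Dave vs Bob: Bob wins 28–21.
  Hank vs Frank: Frank wins 28–21.
  Hank vs Bob: Bob wins 28–21.
  Frank vs Bob: Bob wins 31–18.
Copeland scores (wins − losses):
  Carol: 4 − 0 = 4
  Dave: 2 − 2 = 0
  Hank: 0 − 4 = -4
  Frank: 1 − 3 = -2
  Bob: 3 − 1 = 2
Carol has the best Copeland score.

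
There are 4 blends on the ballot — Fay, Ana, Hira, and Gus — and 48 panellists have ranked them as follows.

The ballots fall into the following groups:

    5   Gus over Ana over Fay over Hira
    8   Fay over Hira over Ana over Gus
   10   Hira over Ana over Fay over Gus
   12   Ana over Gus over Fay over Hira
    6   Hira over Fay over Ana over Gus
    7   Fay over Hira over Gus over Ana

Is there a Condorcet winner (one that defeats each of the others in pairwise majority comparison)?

No

Head-to-head results (48 voters total):
Fay vs Ana: Ana wins 27–21.
Fay vs Hira: Fay wins 32–16.
Fay vs Gus: Fay wins 31–17.
Ana vs Hira: Hira wins 31–17.
Ana vs Gus: Ana wins 36–12.
Hira vs Gus: Hira wins 31–17.
No candidate beats all others: Fay beats Hira beats Ana beats Fay, a majority cycle.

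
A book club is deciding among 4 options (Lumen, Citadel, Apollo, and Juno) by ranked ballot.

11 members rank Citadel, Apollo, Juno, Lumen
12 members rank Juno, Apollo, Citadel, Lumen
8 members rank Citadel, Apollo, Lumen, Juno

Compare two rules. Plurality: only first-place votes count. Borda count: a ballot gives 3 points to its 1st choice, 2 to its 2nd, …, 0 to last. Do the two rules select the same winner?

Yes

Plurality first-place counts: Lumen 0, Citadel 19, Apollo 0, Juno 12 → Citadel.
Borda totals: Lumen 8, Citadel 69, Apollo 62, Juno 47 → Citadel.
The two rules agree on Citadel.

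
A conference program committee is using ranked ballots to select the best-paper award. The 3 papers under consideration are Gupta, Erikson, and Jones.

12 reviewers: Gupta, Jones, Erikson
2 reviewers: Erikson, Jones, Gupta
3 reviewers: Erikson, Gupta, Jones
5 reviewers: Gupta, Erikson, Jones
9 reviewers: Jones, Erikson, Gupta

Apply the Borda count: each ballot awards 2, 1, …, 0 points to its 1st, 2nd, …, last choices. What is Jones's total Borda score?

32

Borda scores:
  Gupta: 12·2 + 2·0 + 3·1 + 5·2 + 9·0 = 37
  Erikson: 12·0 + 2·2 + 3·2 + 5·1 + 9·1 = 24
  Jones: 12·1 + 2·1 + 3·0 + 5·0 + 9·2 = 32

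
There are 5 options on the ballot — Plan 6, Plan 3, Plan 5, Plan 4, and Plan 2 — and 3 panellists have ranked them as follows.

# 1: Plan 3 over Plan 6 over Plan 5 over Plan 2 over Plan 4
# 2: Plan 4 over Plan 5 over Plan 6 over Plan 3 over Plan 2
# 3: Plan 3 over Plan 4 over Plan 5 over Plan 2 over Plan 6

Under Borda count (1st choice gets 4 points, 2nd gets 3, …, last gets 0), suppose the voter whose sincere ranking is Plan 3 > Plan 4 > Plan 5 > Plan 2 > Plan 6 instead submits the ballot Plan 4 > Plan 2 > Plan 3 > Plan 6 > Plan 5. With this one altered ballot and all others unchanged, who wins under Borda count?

Plan 4

Borda totals with the altered ballot: Plan 6 6, Plan 3 7, Plan 5 5, Plan 4 8, Plan 2 4.
The switch changes the winner from Plan 3 to Plan 4.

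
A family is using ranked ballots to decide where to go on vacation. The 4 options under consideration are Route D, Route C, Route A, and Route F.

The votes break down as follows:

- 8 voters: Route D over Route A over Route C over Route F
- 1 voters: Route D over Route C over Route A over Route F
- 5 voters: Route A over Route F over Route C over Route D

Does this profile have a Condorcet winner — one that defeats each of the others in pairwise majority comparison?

Yes

Head-to-head results (14 voters total):
Route D vs Route C: Route D wins 9–5.
Route D vs Route A: Route D wins 9–5.
Route D vs Route F: Route D wins 9–5.
Route C vs Route A: Route A wins 13–1.
Route C vs Route F: Route C wins 9–5.
Route A vs Route F: Route A wins 14–0.
Route D beats each rival — Route C (9–5), Route A (9–5), Route F (9–5) — so Route D is the Condorcet winner.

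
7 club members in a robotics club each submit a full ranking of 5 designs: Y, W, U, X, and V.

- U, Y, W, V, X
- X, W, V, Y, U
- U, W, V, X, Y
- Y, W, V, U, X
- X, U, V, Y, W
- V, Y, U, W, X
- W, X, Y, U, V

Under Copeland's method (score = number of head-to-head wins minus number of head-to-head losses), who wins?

U

Pairwise results:
  Y vs W: Y wins 4–3.
  Y vs U: Y wins 4–3.
  Y vs X: X wins 4–3.
  Y vs V: V wins 4–3.
  W vs U: U wins 4–3.
  W vs X: W wins 5–2.
  W vs V: W wins 5–2.
  U vs X: U wins 4–3.
  U vs V: U wins 4–3.
  X vs V: V wins 4–3.
Copeland scores (wins − losses):
  Y: 2 − 2 = 0
  W: 2 − 2 = 0
  U: 3 − 1 = 2
  X: 1 − 3 = -2
  V: 2 − 2 = 0
U has the best Copeland score.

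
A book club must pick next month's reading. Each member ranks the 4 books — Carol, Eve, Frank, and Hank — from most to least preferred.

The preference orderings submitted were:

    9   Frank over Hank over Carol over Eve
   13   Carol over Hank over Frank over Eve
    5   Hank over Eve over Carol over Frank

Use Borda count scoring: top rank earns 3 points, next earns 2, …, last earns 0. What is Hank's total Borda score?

Borda scores:
  Carol: 9·1 + 13·3 + 5·1 = 53
  Eve: 9·0 + 13·0 + 5·2 = 10
  Frank: 9·3 + 13·1 + 5·0 = 40
  Hank: 9·2 + 13·2 + 5·3 = 59

59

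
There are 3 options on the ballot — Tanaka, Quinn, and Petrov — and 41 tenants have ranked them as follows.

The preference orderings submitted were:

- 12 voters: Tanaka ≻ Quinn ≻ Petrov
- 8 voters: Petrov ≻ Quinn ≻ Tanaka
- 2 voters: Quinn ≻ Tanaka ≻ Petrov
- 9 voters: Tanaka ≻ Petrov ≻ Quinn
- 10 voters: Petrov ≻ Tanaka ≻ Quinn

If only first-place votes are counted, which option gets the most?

Tanaka

First-place vote totals:
  Tanaka: 21
  Quinn: 2
  Petrov: 18
Tanaka has the most first-place votes.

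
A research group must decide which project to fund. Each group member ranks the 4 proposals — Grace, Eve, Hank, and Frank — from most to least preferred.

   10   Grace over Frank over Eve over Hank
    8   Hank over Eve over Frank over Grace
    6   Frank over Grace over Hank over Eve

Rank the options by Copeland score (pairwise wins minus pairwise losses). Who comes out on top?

Pairwise results:
  Grace vs Eve: Grace wins 16–8.
  Grace vs Hank: Grace wins 16–8.
  Grace vs Frank: Frank wins 14–10.
  Eve vs Hank: Hank wins 14–10.
  Eve vs Frank: Frank wins 16–8.
  Hank vs Frank: Frank wins 16–8.
Copeland scores (wins − losses):
  Grace: 2 − 1 = 1
  Eve: 0 − 3 = -3
  Hank: 1 − 2 = -1
  Frank: 3 − 0 = 3
Frank has the best Copeland score.

Frank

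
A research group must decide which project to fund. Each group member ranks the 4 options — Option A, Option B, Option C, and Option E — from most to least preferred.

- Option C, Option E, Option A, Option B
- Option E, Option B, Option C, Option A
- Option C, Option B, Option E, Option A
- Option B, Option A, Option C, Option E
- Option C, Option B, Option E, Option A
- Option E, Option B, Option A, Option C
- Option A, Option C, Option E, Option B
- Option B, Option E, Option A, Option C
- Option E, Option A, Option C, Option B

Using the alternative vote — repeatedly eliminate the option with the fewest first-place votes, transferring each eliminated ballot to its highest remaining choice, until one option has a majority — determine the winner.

Option C

Round 1: Option C 3, Option E 3, Option B 2, Option A 1. Option A has the fewest and is eliminated.
Round 2: Option C 4, Option E 3, Option B 2. Option B has the fewest and is eliminated.
Round 3: Option C 5, Option E 4. Option C has a majority.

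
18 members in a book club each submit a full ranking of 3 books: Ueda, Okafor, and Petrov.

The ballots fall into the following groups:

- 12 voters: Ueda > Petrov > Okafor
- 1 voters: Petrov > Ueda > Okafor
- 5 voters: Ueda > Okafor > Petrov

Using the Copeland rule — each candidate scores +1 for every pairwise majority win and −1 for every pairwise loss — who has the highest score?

Ueda

Pairwise results:
  Ueda vs Okafor: Ueda wins 18–0.
  Ueda vs Petrov: Ueda wins 17–1.
  Okafor vs Petrov: Petrov wins 13–5.
Copeland scores (wins − losses):
  Ueda: 2 − 0 = 2
  Okafor: 0 − 2 = -2
  Petrov: 1 − 1 = 0
Ueda has the best Copeland score.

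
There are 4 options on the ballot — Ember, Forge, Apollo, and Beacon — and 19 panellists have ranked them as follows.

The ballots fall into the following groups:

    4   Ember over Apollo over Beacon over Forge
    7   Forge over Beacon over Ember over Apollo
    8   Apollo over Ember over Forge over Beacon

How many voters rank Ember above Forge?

12

Ballots ranking Ember above Forge: 4+8 = 12.
Ballots ranking Forge above Ember: 7.
So 12 of 19 voters prefer Ember to Forge.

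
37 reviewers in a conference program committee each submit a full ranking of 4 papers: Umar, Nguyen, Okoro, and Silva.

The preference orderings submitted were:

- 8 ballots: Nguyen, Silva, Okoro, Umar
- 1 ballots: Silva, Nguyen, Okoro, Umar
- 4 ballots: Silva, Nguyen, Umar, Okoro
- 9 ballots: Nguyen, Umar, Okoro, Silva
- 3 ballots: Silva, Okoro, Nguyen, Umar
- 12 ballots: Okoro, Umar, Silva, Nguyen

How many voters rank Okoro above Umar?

Ballots ranking Okoro above Umar: 8+1+3+12 = 24.
Ballots ranking Umar above Okoro: 4+9 = 13.
So 24 of 37 voters prefer Okoro to Umar.

24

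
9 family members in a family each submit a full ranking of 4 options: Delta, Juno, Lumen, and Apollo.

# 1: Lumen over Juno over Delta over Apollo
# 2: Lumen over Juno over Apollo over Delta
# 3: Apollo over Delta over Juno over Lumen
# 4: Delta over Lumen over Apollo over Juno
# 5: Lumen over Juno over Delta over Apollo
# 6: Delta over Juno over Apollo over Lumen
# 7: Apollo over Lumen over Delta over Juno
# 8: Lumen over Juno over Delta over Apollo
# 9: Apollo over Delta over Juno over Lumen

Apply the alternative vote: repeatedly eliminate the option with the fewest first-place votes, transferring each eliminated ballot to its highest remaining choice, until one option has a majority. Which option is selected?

Round 1: Lumen 4, Apollo 3, Delta 2, Juno 0. Juno has the fewest and is eliminated.
Round 2: Lumen 4, Apollo 3, Delta 2. Delta has the fewest and is eliminated.
Round 3: Lumen 5, Apollo 4. Lumen has a majority.

Lumen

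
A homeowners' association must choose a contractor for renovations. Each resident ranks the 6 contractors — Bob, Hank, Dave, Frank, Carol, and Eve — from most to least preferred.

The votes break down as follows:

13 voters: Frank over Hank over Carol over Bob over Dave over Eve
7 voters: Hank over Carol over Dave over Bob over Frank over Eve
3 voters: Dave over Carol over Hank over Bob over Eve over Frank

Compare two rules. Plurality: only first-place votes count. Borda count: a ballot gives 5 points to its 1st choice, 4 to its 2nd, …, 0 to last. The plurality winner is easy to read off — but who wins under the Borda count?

Hank

Plurality first-place counts: Bob 0, Hank 7, Dave 3, Frank 13, Carol 0, Eve 0 → Frank.
Borda totals: Bob 46, Hank 96, Dave 49, Frank 72, Carol 79, Eve 3 → Hank.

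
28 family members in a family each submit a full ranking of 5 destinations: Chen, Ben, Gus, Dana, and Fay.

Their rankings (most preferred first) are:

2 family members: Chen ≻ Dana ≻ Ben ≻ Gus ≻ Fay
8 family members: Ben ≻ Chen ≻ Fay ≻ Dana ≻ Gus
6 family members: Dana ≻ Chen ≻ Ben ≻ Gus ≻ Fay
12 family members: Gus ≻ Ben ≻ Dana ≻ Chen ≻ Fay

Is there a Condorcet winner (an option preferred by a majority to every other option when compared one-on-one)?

Yes

Head-to-head results (28 voters total):
Chen vs Ben: Ben wins 20–8.
Chen vs Gus: Chen wins 16–12.
Chen vs Dana: Dana wins 18–10.
Chen vs Fay: Chen wins 28–0.
Ben vs Gus: Ben wins 16–12.
Ben vs Dana: Ben wins 20–8.
Ben vs Fay: Ben wins 28–0.
Gus vs Dana: Dana wins 16–12.
Gus vs Fay: Gus wins 20–8.
Dana vs Fay: Dana wins 20–8.
Ben beats each rival — Chen (20–8), Gus (16–12), Dana (20–8), Fay (28–0) — so Ben is the Condorcet winner.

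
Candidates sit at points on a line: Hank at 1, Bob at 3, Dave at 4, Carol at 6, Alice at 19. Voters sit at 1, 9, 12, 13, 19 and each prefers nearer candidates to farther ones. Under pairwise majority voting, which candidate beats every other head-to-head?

With single-peaked preferences on a line, the Condorcet winner is the candidate closest to the median voter.
The median voter (position 12) is closest to Carol at 6.
Check: Carol vs Hank — voters closer to Carol: 4 of 5.

Carol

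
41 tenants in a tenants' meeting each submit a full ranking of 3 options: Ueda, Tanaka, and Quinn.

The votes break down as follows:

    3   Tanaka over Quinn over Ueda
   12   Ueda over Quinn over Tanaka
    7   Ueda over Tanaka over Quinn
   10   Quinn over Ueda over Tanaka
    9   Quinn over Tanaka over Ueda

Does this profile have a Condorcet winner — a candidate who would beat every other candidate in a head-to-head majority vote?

Yes

Head-to-head results (41 voters total):
Ueda vs Tanaka: Ueda wins 29–12.
Ueda vs Quinn: Quinn wins 22–19.
Tanaka vs Quinn: Quinn wins 31–10.
Quinn beats each rival — Ueda (22–19), Tanaka (31–10) — so Quinn is the Condorcet winner.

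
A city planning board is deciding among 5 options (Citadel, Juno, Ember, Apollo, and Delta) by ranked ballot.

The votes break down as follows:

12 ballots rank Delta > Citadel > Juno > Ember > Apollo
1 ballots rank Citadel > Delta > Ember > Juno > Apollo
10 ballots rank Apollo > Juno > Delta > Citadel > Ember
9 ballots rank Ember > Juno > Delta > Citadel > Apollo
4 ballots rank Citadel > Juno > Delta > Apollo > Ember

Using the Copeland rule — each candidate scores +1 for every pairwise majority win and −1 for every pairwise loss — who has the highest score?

Pairwise results:
  Citadel vs Juno: Juno wins 19–17.
  Citadel vs Ember: Citadel wins 27–9.
  Citadel vs Apollo: Citadel wins 26–10.
  Citadel vs Delta: Delta wins 31–5.
  Juno vs Ember: Juno wins 26–10.
  Juno vs Apollo: Juno wins 26–10.
  Juno vs Delta: Juno wins 23–13.
  Ember vs Apollo: Ember wins 22–14.
  Ember vs Delta: Delta wins 27–9.
  Apollo vs Delta: Delta wins 26–10.
Copeland scores (wins − losses):
  Citadel: 2 − 2 = 0
  Juno: 4 − 0 = 4
  Ember: 1 − 3 = -2
  Apollo: 0 − 4 = -4
  Delta: 3 − 1 = 2
Juno has the best Copeland score.

Juno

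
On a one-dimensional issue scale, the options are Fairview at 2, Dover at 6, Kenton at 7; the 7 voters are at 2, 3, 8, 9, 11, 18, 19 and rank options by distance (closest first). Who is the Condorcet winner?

Kenton

With single-peaked preferences on a line, the Condorcet winner is the candidate closest to the median voter.
The median voter (position 9) is closest to Kenton at 7.
Check: Kenton vs Fairview — voters closer to Kenton: 5 of 7.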